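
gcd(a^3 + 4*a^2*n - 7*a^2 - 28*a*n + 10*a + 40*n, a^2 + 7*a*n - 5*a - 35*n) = a - 5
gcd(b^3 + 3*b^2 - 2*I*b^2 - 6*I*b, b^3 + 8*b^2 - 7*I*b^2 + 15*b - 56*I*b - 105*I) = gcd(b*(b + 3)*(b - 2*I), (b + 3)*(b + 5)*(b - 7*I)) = b + 3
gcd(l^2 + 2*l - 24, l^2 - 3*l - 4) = l - 4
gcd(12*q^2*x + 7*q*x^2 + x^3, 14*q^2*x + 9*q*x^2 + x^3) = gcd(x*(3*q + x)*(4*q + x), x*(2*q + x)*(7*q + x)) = x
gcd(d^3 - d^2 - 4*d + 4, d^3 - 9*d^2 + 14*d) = d - 2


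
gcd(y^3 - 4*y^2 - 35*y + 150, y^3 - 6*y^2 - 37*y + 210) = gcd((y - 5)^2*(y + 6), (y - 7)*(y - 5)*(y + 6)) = y^2 + y - 30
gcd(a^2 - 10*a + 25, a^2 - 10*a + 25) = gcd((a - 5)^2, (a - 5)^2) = a^2 - 10*a + 25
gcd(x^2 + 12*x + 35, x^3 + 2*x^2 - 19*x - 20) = x + 5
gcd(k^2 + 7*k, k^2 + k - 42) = k + 7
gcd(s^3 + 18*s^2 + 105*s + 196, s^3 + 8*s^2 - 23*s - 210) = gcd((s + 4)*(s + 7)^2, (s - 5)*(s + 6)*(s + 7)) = s + 7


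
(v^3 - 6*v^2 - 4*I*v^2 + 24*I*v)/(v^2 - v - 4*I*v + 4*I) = v*(v - 6)/(v - 1)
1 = 1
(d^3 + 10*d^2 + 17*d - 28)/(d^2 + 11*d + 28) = d - 1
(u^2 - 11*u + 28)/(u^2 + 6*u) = (u^2 - 11*u + 28)/(u*(u + 6))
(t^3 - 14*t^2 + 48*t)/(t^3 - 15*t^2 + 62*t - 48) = t/(t - 1)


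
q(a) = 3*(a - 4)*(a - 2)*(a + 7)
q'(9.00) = 681.00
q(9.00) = 1680.00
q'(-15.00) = 1833.00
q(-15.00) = -7752.00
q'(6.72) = 344.75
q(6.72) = 528.43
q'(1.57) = -70.40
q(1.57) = 26.86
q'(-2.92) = -42.78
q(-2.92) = 416.73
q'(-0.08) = -102.42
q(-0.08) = 176.18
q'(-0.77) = -101.28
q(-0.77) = 246.95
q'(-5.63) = 149.49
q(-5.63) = 301.99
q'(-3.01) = -38.52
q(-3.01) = 420.39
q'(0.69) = -93.58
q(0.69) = 100.03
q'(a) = 3*(a - 4)*(a - 2) + 3*(a - 4)*(a + 7) + 3*(a - 2)*(a + 7) = 9*a^2 + 6*a - 102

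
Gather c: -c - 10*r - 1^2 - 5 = -c - 10*r - 6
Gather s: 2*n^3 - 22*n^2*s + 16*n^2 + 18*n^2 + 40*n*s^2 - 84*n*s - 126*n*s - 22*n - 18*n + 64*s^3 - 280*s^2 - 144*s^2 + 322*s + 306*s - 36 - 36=2*n^3 + 34*n^2 - 40*n + 64*s^3 + s^2*(40*n - 424) + s*(-22*n^2 - 210*n + 628) - 72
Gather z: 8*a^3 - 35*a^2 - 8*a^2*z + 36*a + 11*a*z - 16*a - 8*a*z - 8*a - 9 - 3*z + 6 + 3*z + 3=8*a^3 - 35*a^2 + 12*a + z*(-8*a^2 + 3*a)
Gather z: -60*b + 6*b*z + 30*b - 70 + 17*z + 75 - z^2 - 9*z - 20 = -30*b - z^2 + z*(6*b + 8) - 15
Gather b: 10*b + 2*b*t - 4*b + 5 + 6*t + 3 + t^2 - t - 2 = b*(2*t + 6) + t^2 + 5*t + 6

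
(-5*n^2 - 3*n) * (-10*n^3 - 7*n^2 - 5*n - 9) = 50*n^5 + 65*n^4 + 46*n^3 + 60*n^2 + 27*n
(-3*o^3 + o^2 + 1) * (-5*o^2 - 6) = 15*o^5 - 5*o^4 + 18*o^3 - 11*o^2 - 6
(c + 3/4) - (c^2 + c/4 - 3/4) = -c^2 + 3*c/4 + 3/2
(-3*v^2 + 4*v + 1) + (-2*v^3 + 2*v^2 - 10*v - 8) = -2*v^3 - v^2 - 6*v - 7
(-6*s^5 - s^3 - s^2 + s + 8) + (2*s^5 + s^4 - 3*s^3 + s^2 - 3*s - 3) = -4*s^5 + s^4 - 4*s^3 - 2*s + 5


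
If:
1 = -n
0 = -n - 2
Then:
No Solution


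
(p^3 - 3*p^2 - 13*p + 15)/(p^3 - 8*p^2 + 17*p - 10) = (p + 3)/(p - 2)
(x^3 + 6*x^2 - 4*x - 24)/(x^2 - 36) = (x^2 - 4)/(x - 6)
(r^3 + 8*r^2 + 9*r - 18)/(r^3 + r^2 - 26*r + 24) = (r + 3)/(r - 4)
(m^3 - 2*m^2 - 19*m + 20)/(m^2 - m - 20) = m - 1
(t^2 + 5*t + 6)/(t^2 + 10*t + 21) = (t + 2)/(t + 7)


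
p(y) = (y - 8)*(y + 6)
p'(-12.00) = -26.00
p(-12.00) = 120.00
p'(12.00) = 22.00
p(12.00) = 72.00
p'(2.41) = 2.82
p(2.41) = -47.01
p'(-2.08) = -6.16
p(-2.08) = -39.51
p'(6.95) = 11.90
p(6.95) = -13.60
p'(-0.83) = -3.66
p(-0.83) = -45.65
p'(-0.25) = -2.50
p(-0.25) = -47.44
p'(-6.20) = -14.40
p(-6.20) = 2.84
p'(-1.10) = -4.20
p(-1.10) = -44.59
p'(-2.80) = -7.60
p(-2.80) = -34.56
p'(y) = 2*y - 2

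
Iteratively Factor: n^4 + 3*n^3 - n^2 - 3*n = (n + 1)*(n^3 + 2*n^2 - 3*n) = (n + 1)*(n + 3)*(n^2 - n) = (n - 1)*(n + 1)*(n + 3)*(n)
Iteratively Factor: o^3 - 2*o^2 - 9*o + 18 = (o - 3)*(o^2 + o - 6) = (o - 3)*(o + 3)*(o - 2)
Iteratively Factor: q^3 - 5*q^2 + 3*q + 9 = (q + 1)*(q^2 - 6*q + 9) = (q - 3)*(q + 1)*(q - 3)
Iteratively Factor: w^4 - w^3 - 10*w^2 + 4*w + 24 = (w + 2)*(w^3 - 3*w^2 - 4*w + 12) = (w - 2)*(w + 2)*(w^2 - w - 6) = (w - 3)*(w - 2)*(w + 2)*(w + 2)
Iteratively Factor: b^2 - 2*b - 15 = (b - 5)*(b + 3)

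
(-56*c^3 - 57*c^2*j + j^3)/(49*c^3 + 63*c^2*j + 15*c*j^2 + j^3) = (-8*c + j)/(7*c + j)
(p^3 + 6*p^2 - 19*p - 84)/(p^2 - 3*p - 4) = (p^2 + 10*p + 21)/(p + 1)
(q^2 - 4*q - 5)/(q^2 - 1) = (q - 5)/(q - 1)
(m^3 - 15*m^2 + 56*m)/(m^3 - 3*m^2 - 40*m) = (m - 7)/(m + 5)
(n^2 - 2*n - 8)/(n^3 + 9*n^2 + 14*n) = (n - 4)/(n*(n + 7))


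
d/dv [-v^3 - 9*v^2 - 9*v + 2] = -3*v^2 - 18*v - 9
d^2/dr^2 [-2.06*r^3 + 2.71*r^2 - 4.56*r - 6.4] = 5.42 - 12.36*r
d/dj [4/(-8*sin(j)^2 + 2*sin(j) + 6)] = 2*(8*sin(j) - 1)*cos(j)/(-4*sin(j)^2 + sin(j) + 3)^2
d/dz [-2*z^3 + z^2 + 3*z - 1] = -6*z^2 + 2*z + 3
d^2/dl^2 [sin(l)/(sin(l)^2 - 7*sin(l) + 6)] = (-sin(l)^4 - 8*sin(l)^3 + 30*sin(l)^2 - 12*sin(l) - 84)/((sin(l) - 6)^3*(sin(l) - 1)^2)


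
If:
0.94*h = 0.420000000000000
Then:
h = 0.45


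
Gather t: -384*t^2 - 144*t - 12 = -384*t^2 - 144*t - 12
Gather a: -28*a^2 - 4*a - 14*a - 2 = -28*a^2 - 18*a - 2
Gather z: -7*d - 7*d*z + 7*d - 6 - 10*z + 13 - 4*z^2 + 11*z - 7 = -4*z^2 + z*(1 - 7*d)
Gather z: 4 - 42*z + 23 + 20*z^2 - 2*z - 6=20*z^2 - 44*z + 21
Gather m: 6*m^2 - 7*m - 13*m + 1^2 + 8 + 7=6*m^2 - 20*m + 16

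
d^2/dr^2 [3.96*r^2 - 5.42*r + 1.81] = 7.92000000000000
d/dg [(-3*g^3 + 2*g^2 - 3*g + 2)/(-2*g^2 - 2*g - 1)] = (6*g^4 + 12*g^3 - g^2 + 4*g + 7)/(4*g^4 + 8*g^3 + 8*g^2 + 4*g + 1)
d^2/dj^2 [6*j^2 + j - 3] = 12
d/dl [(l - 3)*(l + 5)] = 2*l + 2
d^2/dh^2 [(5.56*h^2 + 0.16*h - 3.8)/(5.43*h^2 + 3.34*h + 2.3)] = (-192.239376*h^3 - 1088.88876*h^2 - 425.4948*h + 66.5004)/(160.103007*h^6 + 295.438698*h^5 + 385.170534*h^4 + 287.539264*h^3 + 163.14774*h^2 + 53.0058*h + 12.167)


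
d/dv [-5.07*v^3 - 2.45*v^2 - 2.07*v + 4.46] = -15.21*v^2 - 4.9*v - 2.07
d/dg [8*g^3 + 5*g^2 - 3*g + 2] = 24*g^2 + 10*g - 3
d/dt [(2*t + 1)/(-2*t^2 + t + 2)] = (-4*t^2 + 2*t + (2*t + 1)*(4*t - 1) + 4)/(-2*t^2 + t + 2)^2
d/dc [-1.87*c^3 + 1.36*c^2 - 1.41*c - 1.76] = -5.61*c^2 + 2.72*c - 1.41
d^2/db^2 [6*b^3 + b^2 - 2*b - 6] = 36*b + 2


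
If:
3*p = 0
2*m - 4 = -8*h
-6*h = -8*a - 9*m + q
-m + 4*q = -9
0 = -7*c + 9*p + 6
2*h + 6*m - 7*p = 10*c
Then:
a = -4115/2464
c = 6/7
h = 12/77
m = 106/77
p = 0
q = -587/308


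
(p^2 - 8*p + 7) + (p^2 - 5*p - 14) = 2*p^2 - 13*p - 7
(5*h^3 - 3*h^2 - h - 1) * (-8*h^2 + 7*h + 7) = -40*h^5 + 59*h^4 + 22*h^3 - 20*h^2 - 14*h - 7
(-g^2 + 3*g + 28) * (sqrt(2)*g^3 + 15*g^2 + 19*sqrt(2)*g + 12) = -sqrt(2)*g^5 - 15*g^4 + 3*sqrt(2)*g^4 + 9*sqrt(2)*g^3 + 45*g^3 + 57*sqrt(2)*g^2 + 408*g^2 + 36*g + 532*sqrt(2)*g + 336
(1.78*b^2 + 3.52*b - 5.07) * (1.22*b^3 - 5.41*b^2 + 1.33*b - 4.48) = 2.1716*b^5 - 5.3354*b^4 - 22.8612*b^3 + 24.1359*b^2 - 22.5127*b + 22.7136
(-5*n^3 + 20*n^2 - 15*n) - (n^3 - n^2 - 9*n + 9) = -6*n^3 + 21*n^2 - 6*n - 9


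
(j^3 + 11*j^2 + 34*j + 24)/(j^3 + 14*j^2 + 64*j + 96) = (j + 1)/(j + 4)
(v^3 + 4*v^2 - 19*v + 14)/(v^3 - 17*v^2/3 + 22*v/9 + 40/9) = 9*(v^3 + 4*v^2 - 19*v + 14)/(9*v^3 - 51*v^2 + 22*v + 40)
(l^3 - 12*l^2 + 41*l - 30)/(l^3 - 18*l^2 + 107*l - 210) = (l - 1)/(l - 7)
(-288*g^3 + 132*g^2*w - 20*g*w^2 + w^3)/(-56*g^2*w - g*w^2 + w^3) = (36*g^2 - 12*g*w + w^2)/(w*(7*g + w))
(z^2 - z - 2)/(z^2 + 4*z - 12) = (z + 1)/(z + 6)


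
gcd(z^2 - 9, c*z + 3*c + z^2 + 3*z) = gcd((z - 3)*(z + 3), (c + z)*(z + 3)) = z + 3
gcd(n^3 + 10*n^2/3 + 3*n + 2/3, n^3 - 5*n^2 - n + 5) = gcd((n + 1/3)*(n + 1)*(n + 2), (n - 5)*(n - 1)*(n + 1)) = n + 1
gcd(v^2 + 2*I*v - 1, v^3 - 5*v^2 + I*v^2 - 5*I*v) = v + I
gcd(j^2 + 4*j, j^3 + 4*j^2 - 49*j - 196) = j + 4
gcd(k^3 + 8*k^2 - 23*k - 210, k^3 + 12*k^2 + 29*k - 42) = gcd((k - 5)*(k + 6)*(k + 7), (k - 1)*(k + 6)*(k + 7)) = k^2 + 13*k + 42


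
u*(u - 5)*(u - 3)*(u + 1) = u^4 - 7*u^3 + 7*u^2 + 15*u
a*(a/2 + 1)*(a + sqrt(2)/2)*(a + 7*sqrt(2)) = a^4/2 + a^3 + 15*sqrt(2)*a^3/4 + 7*a^2/2 + 15*sqrt(2)*a^2/2 + 7*a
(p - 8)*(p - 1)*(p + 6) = p^3 - 3*p^2 - 46*p + 48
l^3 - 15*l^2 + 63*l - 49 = (l - 7)^2*(l - 1)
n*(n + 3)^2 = n^3 + 6*n^2 + 9*n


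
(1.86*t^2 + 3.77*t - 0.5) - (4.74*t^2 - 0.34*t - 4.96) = -2.88*t^2 + 4.11*t + 4.46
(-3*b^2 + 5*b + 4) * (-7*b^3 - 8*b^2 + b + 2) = 21*b^5 - 11*b^4 - 71*b^3 - 33*b^2 + 14*b + 8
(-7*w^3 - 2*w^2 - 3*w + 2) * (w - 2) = -7*w^4 + 12*w^3 + w^2 + 8*w - 4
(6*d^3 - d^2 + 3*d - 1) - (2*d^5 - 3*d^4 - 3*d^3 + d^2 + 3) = -2*d^5 + 3*d^4 + 9*d^3 - 2*d^2 + 3*d - 4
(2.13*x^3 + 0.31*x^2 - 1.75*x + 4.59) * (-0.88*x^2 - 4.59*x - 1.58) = -1.8744*x^5 - 10.0495*x^4 - 3.2483*x^3 + 3.5035*x^2 - 18.3031*x - 7.2522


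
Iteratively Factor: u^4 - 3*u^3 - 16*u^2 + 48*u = (u + 4)*(u^3 - 7*u^2 + 12*u) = u*(u + 4)*(u^2 - 7*u + 12) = u*(u - 4)*(u + 4)*(u - 3)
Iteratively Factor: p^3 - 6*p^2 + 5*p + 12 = (p + 1)*(p^2 - 7*p + 12) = (p - 3)*(p + 1)*(p - 4)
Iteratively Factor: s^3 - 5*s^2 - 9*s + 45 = (s + 3)*(s^2 - 8*s + 15) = (s - 3)*(s + 3)*(s - 5)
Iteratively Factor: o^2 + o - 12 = (o - 3)*(o + 4)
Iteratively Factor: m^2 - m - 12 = (m + 3)*(m - 4)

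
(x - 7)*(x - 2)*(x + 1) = x^3 - 8*x^2 + 5*x + 14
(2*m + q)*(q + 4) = 2*m*q + 8*m + q^2 + 4*q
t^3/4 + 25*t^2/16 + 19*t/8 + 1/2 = (t/4 + 1)*(t + 1/4)*(t + 2)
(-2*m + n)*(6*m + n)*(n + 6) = -12*m^2*n - 72*m^2 + 4*m*n^2 + 24*m*n + n^3 + 6*n^2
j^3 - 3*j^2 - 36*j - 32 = (j - 8)*(j + 1)*(j + 4)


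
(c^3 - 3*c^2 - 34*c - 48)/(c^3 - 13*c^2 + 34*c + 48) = (c^2 + 5*c + 6)/(c^2 - 5*c - 6)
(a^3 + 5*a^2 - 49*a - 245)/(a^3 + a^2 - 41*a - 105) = (a + 7)/(a + 3)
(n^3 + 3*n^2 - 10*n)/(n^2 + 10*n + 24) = n*(n^2 + 3*n - 10)/(n^2 + 10*n + 24)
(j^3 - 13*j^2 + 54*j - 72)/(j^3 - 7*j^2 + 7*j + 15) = (j^2 - 10*j + 24)/(j^2 - 4*j - 5)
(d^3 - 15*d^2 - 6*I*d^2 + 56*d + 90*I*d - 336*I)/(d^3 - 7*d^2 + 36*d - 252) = (d - 8)/(d + 6*I)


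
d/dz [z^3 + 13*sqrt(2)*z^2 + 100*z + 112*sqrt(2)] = 3*z^2 + 26*sqrt(2)*z + 100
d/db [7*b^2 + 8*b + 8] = 14*b + 8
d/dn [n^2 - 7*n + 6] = 2*n - 7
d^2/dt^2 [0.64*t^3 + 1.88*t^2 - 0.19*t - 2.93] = 3.84*t + 3.76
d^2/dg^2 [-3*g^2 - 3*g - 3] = -6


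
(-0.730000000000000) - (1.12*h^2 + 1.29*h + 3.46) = -1.12*h^2 - 1.29*h - 4.19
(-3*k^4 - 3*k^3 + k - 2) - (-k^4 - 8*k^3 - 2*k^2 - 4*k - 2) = -2*k^4 + 5*k^3 + 2*k^2 + 5*k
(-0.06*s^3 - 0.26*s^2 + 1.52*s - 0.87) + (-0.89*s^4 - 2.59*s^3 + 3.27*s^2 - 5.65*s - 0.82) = -0.89*s^4 - 2.65*s^3 + 3.01*s^2 - 4.13*s - 1.69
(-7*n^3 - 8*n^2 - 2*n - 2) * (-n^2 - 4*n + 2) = 7*n^5 + 36*n^4 + 20*n^3 - 6*n^2 + 4*n - 4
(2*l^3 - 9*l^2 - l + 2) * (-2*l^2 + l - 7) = -4*l^5 + 20*l^4 - 21*l^3 + 58*l^2 + 9*l - 14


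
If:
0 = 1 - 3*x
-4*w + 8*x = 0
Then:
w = 2/3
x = 1/3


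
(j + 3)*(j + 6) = j^2 + 9*j + 18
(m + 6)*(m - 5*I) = m^2 + 6*m - 5*I*m - 30*I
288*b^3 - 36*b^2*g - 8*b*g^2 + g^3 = (-8*b + g)*(-6*b + g)*(6*b + g)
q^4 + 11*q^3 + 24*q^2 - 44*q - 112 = (q - 2)*(q + 2)*(q + 4)*(q + 7)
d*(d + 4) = d^2 + 4*d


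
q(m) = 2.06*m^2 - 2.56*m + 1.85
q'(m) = 4.12*m - 2.56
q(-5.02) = 66.61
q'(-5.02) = -23.24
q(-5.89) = 88.39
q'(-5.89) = -26.83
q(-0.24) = 2.58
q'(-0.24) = -3.55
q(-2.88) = 26.31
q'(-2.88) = -14.43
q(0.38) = 1.17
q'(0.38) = -0.99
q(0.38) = 1.17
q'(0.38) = -0.99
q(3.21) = 14.86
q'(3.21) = 10.67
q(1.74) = 3.63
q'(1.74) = 4.61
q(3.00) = 12.71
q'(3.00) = 9.80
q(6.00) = 60.65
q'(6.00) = 22.16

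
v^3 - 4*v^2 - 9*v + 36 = (v - 4)*(v - 3)*(v + 3)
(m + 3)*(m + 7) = m^2 + 10*m + 21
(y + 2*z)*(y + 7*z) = y^2 + 9*y*z + 14*z^2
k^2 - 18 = (k - 3*sqrt(2))*(k + 3*sqrt(2))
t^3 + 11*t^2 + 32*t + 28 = (t + 2)^2*(t + 7)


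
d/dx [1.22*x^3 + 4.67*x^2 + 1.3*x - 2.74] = 3.66*x^2 + 9.34*x + 1.3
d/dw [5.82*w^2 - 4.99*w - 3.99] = 11.64*w - 4.99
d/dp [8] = 0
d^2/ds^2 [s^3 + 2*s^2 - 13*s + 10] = 6*s + 4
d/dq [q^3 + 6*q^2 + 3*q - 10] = 3*q^2 + 12*q + 3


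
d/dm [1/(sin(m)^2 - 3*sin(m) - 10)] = (3 - 2*sin(m))*cos(m)/((sin(m) - 5)^2*(sin(m) + 2)^2)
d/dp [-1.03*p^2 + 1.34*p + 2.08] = 1.34 - 2.06*p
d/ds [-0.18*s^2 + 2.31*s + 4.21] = 2.31 - 0.36*s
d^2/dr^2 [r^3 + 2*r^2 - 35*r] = 6*r + 4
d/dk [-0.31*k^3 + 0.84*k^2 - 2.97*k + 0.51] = -0.93*k^2 + 1.68*k - 2.97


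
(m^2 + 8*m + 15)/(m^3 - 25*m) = (m + 3)/(m*(m - 5))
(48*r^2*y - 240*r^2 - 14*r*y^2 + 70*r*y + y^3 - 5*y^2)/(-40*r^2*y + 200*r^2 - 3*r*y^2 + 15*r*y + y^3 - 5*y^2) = (-6*r + y)/(5*r + y)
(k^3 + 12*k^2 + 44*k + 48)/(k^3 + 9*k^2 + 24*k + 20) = (k^2 + 10*k + 24)/(k^2 + 7*k + 10)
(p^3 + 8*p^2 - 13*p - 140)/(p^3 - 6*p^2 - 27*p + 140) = (p + 7)/(p - 7)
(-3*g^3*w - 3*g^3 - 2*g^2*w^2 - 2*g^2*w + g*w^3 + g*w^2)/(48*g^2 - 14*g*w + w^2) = g*(-3*g^2*w - 3*g^2 - 2*g*w^2 - 2*g*w + w^3 + w^2)/(48*g^2 - 14*g*w + w^2)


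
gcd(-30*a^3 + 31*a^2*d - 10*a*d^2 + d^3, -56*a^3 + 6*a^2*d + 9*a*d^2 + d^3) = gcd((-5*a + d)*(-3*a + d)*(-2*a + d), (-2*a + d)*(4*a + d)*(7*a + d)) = 2*a - d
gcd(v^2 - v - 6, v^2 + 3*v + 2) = v + 2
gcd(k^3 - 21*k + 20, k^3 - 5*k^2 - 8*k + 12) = k - 1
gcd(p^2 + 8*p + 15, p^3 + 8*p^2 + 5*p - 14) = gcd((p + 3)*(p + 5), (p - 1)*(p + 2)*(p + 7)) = 1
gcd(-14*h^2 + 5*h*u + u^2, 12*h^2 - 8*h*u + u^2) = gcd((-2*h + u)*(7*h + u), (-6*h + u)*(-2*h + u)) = -2*h + u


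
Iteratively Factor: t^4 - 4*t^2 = (t)*(t^3 - 4*t) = t^2*(t^2 - 4) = t^2*(t + 2)*(t - 2)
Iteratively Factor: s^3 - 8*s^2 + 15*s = (s - 5)*(s^2 - 3*s) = s*(s - 5)*(s - 3)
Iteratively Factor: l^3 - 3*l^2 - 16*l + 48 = (l - 4)*(l^2 + l - 12) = (l - 4)*(l + 4)*(l - 3)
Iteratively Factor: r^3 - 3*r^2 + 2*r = (r)*(r^2 - 3*r + 2) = r*(r - 2)*(r - 1)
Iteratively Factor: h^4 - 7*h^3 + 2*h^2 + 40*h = (h - 4)*(h^3 - 3*h^2 - 10*h) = h*(h - 4)*(h^2 - 3*h - 10) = h*(h - 5)*(h - 4)*(h + 2)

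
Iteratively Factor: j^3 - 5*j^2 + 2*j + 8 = (j + 1)*(j^2 - 6*j + 8) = (j - 4)*(j + 1)*(j - 2)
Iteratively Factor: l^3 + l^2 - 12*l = (l)*(l^2 + l - 12) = l*(l + 4)*(l - 3)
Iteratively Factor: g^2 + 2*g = (g + 2)*(g)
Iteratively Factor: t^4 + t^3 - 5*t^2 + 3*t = (t + 3)*(t^3 - 2*t^2 + t) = t*(t + 3)*(t^2 - 2*t + 1) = t*(t - 1)*(t + 3)*(t - 1)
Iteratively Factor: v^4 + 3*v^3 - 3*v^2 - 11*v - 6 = (v + 1)*(v^3 + 2*v^2 - 5*v - 6) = (v + 1)*(v + 3)*(v^2 - v - 2) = (v + 1)^2*(v + 3)*(v - 2)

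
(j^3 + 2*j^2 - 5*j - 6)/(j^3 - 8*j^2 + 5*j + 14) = (j + 3)/(j - 7)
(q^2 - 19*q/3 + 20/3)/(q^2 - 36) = (3*q^2 - 19*q + 20)/(3*(q^2 - 36))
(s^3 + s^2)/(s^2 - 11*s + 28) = s^2*(s + 1)/(s^2 - 11*s + 28)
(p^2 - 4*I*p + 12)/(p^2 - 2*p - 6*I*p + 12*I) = (p + 2*I)/(p - 2)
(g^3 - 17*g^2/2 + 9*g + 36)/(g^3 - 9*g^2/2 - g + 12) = (g - 6)/(g - 2)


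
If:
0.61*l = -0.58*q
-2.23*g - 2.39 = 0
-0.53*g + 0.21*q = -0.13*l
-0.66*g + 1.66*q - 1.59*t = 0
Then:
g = -1.07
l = 6.25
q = -6.57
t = -6.42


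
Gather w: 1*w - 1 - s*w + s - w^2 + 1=s - w^2 + w*(1 - s)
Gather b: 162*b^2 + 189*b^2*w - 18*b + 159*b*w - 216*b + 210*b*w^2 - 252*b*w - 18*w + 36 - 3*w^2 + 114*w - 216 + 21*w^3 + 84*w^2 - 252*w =b^2*(189*w + 162) + b*(210*w^2 - 93*w - 234) + 21*w^3 + 81*w^2 - 156*w - 180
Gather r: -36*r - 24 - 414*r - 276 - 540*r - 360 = -990*r - 660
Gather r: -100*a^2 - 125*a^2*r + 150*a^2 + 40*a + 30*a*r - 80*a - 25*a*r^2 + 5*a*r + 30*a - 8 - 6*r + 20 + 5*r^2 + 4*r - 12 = 50*a^2 - 10*a + r^2*(5 - 25*a) + r*(-125*a^2 + 35*a - 2)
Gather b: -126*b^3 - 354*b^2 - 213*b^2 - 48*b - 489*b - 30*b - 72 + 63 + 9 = -126*b^3 - 567*b^2 - 567*b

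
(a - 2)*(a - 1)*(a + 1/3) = a^3 - 8*a^2/3 + a + 2/3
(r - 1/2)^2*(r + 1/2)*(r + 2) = r^4 + 3*r^3/2 - 5*r^2/4 - 3*r/8 + 1/4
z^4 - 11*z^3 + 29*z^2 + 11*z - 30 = (z - 6)*(z - 5)*(z - 1)*(z + 1)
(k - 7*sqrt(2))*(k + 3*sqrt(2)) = k^2 - 4*sqrt(2)*k - 42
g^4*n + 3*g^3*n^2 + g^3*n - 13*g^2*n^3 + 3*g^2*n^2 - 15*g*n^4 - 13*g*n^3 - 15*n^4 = (g - 3*n)*(g + n)*(g + 5*n)*(g*n + n)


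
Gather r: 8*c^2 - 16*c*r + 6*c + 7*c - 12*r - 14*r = 8*c^2 + 13*c + r*(-16*c - 26)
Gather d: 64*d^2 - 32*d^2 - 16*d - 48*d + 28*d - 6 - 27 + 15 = 32*d^2 - 36*d - 18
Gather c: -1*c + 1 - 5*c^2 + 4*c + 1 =-5*c^2 + 3*c + 2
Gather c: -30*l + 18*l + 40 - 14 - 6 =20 - 12*l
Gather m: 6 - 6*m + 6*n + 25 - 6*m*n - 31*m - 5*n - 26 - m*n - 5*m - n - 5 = m*(-7*n - 42)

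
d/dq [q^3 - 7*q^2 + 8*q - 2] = 3*q^2 - 14*q + 8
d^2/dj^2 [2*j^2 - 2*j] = 4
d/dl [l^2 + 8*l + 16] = 2*l + 8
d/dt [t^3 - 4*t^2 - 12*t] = 3*t^2 - 8*t - 12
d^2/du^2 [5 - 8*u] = 0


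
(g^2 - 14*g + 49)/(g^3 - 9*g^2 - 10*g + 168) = (g - 7)/(g^2 - 2*g - 24)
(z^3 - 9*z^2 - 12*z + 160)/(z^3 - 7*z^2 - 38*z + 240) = (z + 4)/(z + 6)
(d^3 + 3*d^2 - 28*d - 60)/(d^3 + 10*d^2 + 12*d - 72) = (d^2 - 3*d - 10)/(d^2 + 4*d - 12)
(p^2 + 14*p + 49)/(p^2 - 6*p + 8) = (p^2 + 14*p + 49)/(p^2 - 6*p + 8)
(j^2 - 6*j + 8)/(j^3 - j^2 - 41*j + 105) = (j^2 - 6*j + 8)/(j^3 - j^2 - 41*j + 105)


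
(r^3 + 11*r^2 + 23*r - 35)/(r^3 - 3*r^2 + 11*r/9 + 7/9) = 9*(r^2 + 12*r + 35)/(9*r^2 - 18*r - 7)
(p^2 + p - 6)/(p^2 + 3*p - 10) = (p + 3)/(p + 5)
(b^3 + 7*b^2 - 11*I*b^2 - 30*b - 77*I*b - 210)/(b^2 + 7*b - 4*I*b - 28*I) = (b^2 - 11*I*b - 30)/(b - 4*I)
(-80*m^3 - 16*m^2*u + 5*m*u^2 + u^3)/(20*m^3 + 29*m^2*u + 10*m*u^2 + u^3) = (-4*m + u)/(m + u)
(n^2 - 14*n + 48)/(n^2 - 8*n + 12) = (n - 8)/(n - 2)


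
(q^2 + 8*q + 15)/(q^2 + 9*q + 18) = (q + 5)/(q + 6)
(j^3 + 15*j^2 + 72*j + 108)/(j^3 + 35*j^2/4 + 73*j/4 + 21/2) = 4*(j^2 + 9*j + 18)/(4*j^2 + 11*j + 7)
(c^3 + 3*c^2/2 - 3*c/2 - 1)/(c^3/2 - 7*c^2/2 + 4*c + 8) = (2*c^3 + 3*c^2 - 3*c - 2)/(c^3 - 7*c^2 + 8*c + 16)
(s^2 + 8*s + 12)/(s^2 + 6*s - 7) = (s^2 + 8*s + 12)/(s^2 + 6*s - 7)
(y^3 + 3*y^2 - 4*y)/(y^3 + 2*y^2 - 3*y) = (y + 4)/(y + 3)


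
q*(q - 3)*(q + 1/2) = q^3 - 5*q^2/2 - 3*q/2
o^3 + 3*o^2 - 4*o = o*(o - 1)*(o + 4)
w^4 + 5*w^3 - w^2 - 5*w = w*(w - 1)*(w + 1)*(w + 5)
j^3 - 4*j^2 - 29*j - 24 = (j - 8)*(j + 1)*(j + 3)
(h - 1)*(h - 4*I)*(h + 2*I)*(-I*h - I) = -I*h^4 - 2*h^3 - 7*I*h^2 + 2*h + 8*I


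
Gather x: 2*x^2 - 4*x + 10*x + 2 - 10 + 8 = 2*x^2 + 6*x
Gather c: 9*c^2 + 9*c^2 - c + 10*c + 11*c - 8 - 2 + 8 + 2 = 18*c^2 + 20*c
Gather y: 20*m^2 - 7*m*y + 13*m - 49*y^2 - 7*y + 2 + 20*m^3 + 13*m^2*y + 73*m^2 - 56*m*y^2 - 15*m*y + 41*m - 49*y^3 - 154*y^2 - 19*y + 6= 20*m^3 + 93*m^2 + 54*m - 49*y^3 + y^2*(-56*m - 203) + y*(13*m^2 - 22*m - 26) + 8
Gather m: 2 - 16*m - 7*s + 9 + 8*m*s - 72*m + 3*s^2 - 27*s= m*(8*s - 88) + 3*s^2 - 34*s + 11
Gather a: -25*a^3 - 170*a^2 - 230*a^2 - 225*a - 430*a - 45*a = -25*a^3 - 400*a^2 - 700*a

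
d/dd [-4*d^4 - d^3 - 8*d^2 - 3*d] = -16*d^3 - 3*d^2 - 16*d - 3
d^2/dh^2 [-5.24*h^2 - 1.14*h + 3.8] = -10.4800000000000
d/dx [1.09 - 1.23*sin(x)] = -1.23*cos(x)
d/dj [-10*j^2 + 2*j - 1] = 2 - 20*j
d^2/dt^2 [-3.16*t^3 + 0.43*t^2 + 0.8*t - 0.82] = 0.86 - 18.96*t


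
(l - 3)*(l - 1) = l^2 - 4*l + 3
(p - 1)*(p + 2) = p^2 + p - 2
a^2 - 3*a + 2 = (a - 2)*(a - 1)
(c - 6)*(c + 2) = c^2 - 4*c - 12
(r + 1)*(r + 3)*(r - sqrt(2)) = r^3 - sqrt(2)*r^2 + 4*r^2 - 4*sqrt(2)*r + 3*r - 3*sqrt(2)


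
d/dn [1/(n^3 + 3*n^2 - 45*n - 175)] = 3*(-n^2 - 2*n + 15)/(n^3 + 3*n^2 - 45*n - 175)^2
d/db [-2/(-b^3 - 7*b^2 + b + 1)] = 2*(-3*b^2 - 14*b + 1)/(b^3 + 7*b^2 - b - 1)^2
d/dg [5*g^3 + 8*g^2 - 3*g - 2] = 15*g^2 + 16*g - 3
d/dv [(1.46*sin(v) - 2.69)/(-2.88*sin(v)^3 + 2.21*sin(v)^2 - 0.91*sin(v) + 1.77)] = (8.4096*sin(v)^3 - 26.4682*sin(v)^2 + 11.8898*sin(v) + 0.1363)*cos(v)/(8.2944*sin(v)^6 - 12.7296*sin(v)^5 + 10.1257*sin(v)^4 - 14.2174*sin(v)^3 + 8.6515*sin(v)^2 - 3.2214*sin(v) + 3.1329)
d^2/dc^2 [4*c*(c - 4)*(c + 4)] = 24*c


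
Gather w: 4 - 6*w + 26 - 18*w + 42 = 72 - 24*w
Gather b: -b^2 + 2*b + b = -b^2 + 3*b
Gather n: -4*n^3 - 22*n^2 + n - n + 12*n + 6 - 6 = -4*n^3 - 22*n^2 + 12*n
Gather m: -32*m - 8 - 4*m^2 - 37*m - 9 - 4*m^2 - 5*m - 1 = -8*m^2 - 74*m - 18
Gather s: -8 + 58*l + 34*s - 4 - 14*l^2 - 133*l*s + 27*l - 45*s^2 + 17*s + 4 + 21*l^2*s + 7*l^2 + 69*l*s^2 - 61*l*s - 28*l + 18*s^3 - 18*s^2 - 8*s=-7*l^2 + 57*l + 18*s^3 + s^2*(69*l - 63) + s*(21*l^2 - 194*l + 43) - 8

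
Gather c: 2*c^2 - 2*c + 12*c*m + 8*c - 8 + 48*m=2*c^2 + c*(12*m + 6) + 48*m - 8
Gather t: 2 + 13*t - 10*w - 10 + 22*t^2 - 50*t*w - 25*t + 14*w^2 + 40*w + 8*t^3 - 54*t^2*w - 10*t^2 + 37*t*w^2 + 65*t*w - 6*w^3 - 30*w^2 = 8*t^3 + t^2*(12 - 54*w) + t*(37*w^2 + 15*w - 12) - 6*w^3 - 16*w^2 + 30*w - 8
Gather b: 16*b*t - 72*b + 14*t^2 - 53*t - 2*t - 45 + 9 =b*(16*t - 72) + 14*t^2 - 55*t - 36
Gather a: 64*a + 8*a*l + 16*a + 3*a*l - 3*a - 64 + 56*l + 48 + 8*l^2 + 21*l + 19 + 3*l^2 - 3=a*(11*l + 77) + 11*l^2 + 77*l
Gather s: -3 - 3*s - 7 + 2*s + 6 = -s - 4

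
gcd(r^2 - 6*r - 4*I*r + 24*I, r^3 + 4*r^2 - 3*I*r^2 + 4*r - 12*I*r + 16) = r - 4*I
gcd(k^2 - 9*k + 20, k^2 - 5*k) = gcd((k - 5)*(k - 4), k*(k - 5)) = k - 5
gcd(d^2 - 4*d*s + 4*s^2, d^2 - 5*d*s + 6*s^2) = -d + 2*s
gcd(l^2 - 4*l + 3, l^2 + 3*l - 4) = l - 1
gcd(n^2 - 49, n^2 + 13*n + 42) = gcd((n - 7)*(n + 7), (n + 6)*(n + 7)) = n + 7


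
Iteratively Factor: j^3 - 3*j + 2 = (j - 1)*(j^2 + j - 2) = (j - 1)*(j + 2)*(j - 1)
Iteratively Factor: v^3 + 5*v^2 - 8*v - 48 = (v + 4)*(v^2 + v - 12) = (v - 3)*(v + 4)*(v + 4)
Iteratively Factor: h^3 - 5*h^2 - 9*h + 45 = (h - 3)*(h^2 - 2*h - 15) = (h - 5)*(h - 3)*(h + 3)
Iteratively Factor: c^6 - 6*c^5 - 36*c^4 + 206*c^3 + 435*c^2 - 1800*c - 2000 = (c - 5)*(c^5 - c^4 - 41*c^3 + c^2 + 440*c + 400) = (c - 5)*(c + 4)*(c^4 - 5*c^3 - 21*c^2 + 85*c + 100) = (c - 5)^2*(c + 4)*(c^3 - 21*c - 20) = (c - 5)^3*(c + 4)*(c^2 + 5*c + 4) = (c - 5)^3*(c + 4)^2*(c + 1)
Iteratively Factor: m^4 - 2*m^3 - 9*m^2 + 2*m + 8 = (m + 1)*(m^3 - 3*m^2 - 6*m + 8) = (m - 4)*(m + 1)*(m^2 + m - 2) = (m - 4)*(m + 1)*(m + 2)*(m - 1)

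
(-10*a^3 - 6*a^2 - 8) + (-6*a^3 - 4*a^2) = -16*a^3 - 10*a^2 - 8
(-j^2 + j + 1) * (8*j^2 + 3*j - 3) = -8*j^4 + 5*j^3 + 14*j^2 - 3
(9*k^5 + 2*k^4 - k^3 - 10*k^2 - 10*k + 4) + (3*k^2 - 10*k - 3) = 9*k^5 + 2*k^4 - k^3 - 7*k^2 - 20*k + 1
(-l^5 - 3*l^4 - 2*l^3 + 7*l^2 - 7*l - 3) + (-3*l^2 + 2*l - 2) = -l^5 - 3*l^4 - 2*l^3 + 4*l^2 - 5*l - 5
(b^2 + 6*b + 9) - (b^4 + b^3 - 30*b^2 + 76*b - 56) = -b^4 - b^3 + 31*b^2 - 70*b + 65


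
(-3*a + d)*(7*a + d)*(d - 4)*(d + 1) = -21*a^2*d^2 + 63*a^2*d + 84*a^2 + 4*a*d^3 - 12*a*d^2 - 16*a*d + d^4 - 3*d^3 - 4*d^2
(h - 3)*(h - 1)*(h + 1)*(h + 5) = h^4 + 2*h^3 - 16*h^2 - 2*h + 15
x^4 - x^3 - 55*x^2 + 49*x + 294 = (x - 7)*(x - 3)*(x + 2)*(x + 7)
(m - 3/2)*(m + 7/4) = m^2 + m/4 - 21/8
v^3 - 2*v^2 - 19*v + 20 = (v - 5)*(v - 1)*(v + 4)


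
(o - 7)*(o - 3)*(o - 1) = o^3 - 11*o^2 + 31*o - 21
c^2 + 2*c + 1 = (c + 1)^2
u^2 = u^2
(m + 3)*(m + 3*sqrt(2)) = m^2 + 3*m + 3*sqrt(2)*m + 9*sqrt(2)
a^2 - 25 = (a - 5)*(a + 5)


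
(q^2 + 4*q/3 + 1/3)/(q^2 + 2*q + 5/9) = 3*(q + 1)/(3*q + 5)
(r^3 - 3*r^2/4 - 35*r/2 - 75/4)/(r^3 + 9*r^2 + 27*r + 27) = (4*r^2 - 15*r - 25)/(4*(r^2 + 6*r + 9))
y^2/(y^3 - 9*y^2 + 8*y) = y/(y^2 - 9*y + 8)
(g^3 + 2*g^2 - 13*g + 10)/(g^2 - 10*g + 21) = (g^3 + 2*g^2 - 13*g + 10)/(g^2 - 10*g + 21)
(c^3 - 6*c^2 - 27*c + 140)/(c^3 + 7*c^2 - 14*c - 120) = (c - 7)/(c + 6)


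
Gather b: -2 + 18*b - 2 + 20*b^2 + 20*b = 20*b^2 + 38*b - 4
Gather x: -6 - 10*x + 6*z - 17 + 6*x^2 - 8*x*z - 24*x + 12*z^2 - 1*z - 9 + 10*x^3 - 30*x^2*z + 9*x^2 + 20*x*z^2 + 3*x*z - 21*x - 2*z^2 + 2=10*x^3 + x^2*(15 - 30*z) + x*(20*z^2 - 5*z - 55) + 10*z^2 + 5*z - 30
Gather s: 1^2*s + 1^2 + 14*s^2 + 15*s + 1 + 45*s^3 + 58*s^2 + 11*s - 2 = 45*s^3 + 72*s^2 + 27*s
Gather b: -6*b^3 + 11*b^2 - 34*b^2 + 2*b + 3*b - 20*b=-6*b^3 - 23*b^2 - 15*b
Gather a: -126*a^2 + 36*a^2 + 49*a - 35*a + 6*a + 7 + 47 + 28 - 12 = -90*a^2 + 20*a + 70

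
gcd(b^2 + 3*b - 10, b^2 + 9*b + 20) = b + 5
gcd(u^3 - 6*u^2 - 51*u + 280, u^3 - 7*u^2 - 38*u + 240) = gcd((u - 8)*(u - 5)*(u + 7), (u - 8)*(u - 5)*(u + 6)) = u^2 - 13*u + 40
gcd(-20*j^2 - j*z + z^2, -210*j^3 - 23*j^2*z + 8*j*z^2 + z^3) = -5*j + z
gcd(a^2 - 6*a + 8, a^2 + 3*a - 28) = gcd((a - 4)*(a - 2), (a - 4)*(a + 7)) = a - 4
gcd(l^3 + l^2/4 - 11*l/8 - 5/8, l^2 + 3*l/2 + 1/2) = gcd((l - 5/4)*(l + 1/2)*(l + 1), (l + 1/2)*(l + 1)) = l^2 + 3*l/2 + 1/2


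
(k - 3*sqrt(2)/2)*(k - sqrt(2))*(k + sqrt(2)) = k^3 - 3*sqrt(2)*k^2/2 - 2*k + 3*sqrt(2)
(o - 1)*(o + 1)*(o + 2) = o^3 + 2*o^2 - o - 2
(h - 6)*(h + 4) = h^2 - 2*h - 24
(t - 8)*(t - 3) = t^2 - 11*t + 24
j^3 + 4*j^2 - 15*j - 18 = (j - 3)*(j + 1)*(j + 6)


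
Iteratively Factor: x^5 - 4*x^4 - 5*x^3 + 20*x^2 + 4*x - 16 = (x - 4)*(x^4 - 5*x^2 + 4) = (x - 4)*(x - 1)*(x^3 + x^2 - 4*x - 4) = (x - 4)*(x - 1)*(x + 1)*(x^2 - 4) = (x - 4)*(x - 1)*(x + 1)*(x + 2)*(x - 2)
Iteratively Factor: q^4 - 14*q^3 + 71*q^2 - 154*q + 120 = (q - 3)*(q^3 - 11*q^2 + 38*q - 40) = (q - 4)*(q - 3)*(q^2 - 7*q + 10) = (q - 4)*(q - 3)*(q - 2)*(q - 5)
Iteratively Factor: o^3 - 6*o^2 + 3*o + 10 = (o - 5)*(o^2 - o - 2) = (o - 5)*(o - 2)*(o + 1)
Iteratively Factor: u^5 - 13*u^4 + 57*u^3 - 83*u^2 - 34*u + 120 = (u - 2)*(u^4 - 11*u^3 + 35*u^2 - 13*u - 60) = (u - 2)*(u + 1)*(u^3 - 12*u^2 + 47*u - 60) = (u - 5)*(u - 2)*(u + 1)*(u^2 - 7*u + 12) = (u - 5)*(u - 4)*(u - 2)*(u + 1)*(u - 3)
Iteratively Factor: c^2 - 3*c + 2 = (c - 2)*(c - 1)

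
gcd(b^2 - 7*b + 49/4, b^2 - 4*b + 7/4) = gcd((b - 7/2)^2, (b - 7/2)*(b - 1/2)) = b - 7/2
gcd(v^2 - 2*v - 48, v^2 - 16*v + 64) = v - 8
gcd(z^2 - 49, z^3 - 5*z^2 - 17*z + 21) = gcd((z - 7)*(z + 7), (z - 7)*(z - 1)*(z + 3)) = z - 7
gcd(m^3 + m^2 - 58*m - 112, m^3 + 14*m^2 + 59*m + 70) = m^2 + 9*m + 14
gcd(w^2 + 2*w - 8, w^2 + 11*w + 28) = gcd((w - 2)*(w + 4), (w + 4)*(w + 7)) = w + 4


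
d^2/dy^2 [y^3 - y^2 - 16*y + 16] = 6*y - 2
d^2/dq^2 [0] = 0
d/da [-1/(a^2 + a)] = (2*a + 1)/(a^2*(a + 1)^2)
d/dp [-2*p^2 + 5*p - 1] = 5 - 4*p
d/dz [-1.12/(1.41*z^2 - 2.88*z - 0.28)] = (3.1584*z - 3.2256)/(-1.41*z^2 + 2.88*z + 0.28)^2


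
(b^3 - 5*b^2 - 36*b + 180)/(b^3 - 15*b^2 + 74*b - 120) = (b + 6)/(b - 4)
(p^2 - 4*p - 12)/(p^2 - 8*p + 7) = (p^2 - 4*p - 12)/(p^2 - 8*p + 7)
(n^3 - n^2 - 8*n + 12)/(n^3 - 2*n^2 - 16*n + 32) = (n^2 + n - 6)/(n^2 - 16)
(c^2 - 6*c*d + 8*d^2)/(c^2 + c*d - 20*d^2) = (c - 2*d)/(c + 5*d)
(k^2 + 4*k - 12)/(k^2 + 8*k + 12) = (k - 2)/(k + 2)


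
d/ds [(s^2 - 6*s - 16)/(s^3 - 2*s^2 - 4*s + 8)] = (14 - s)/(s^3 - 6*s^2 + 12*s - 8)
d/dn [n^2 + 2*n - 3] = 2*n + 2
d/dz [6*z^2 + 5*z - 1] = 12*z + 5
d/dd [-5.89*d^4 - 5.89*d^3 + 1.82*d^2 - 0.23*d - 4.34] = -23.56*d^3 - 17.67*d^2 + 3.64*d - 0.23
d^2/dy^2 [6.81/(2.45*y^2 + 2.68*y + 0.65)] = (-81.75405*y^2 - 89.42892*y + 6.81*(4.9*y + 2.68)*(9.8*y + 5.36) - 21.68985)/(2.45*y^2 + 2.68*y + 0.65)^3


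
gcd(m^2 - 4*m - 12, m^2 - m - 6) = m + 2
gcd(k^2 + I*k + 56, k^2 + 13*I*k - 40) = k + 8*I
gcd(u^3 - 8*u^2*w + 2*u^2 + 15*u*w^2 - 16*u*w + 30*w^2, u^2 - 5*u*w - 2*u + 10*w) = u - 5*w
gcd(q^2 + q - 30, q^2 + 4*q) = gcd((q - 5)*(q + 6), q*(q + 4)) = 1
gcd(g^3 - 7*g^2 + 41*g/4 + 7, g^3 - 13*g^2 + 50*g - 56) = g - 4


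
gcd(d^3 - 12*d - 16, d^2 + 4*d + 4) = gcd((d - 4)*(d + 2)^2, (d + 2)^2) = d^2 + 4*d + 4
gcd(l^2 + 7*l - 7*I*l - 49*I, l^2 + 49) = l - 7*I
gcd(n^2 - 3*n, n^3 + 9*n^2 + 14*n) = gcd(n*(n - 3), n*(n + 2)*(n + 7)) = n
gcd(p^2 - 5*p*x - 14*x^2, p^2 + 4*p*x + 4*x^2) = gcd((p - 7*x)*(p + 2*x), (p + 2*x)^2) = p + 2*x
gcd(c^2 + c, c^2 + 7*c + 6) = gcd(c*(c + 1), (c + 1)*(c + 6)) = c + 1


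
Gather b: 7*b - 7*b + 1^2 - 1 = 0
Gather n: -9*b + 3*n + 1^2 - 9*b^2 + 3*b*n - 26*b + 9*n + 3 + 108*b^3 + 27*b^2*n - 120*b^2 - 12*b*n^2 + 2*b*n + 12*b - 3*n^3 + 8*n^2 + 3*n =108*b^3 - 129*b^2 - 23*b - 3*n^3 + n^2*(8 - 12*b) + n*(27*b^2 + 5*b + 15) + 4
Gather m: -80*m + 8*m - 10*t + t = -72*m - 9*t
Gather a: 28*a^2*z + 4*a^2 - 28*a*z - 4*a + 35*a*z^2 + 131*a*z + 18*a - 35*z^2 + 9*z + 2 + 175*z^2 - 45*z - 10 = a^2*(28*z + 4) + a*(35*z^2 + 103*z + 14) + 140*z^2 - 36*z - 8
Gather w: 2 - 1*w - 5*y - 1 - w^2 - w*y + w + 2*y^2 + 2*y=-w^2 - w*y + 2*y^2 - 3*y + 1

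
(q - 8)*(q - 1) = q^2 - 9*q + 8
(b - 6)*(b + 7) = b^2 + b - 42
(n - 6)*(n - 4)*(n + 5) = n^3 - 5*n^2 - 26*n + 120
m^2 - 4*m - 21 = (m - 7)*(m + 3)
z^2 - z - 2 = (z - 2)*(z + 1)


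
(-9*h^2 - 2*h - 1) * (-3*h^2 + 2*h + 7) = 27*h^4 - 12*h^3 - 64*h^2 - 16*h - 7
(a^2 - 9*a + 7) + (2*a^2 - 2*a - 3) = 3*a^2 - 11*a + 4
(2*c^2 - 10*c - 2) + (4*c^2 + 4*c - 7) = 6*c^2 - 6*c - 9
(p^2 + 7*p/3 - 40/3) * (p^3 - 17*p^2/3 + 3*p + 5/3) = p^5 - 10*p^4/3 - 212*p^3/9 + 758*p^2/9 - 325*p/9 - 200/9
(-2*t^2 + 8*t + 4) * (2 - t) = 2*t^3 - 12*t^2 + 12*t + 8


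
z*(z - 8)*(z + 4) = z^3 - 4*z^2 - 32*z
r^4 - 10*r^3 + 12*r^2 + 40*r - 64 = (r - 8)*(r - 2)^2*(r + 2)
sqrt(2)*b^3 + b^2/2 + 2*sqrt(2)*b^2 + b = b*(b + 2)*(sqrt(2)*b + 1/2)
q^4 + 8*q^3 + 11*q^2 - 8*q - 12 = (q - 1)*(q + 1)*(q + 2)*(q + 6)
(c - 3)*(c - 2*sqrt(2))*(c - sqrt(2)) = c^3 - 3*sqrt(2)*c^2 - 3*c^2 + 4*c + 9*sqrt(2)*c - 12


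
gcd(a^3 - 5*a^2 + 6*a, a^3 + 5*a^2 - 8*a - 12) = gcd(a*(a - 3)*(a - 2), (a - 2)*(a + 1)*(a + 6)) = a - 2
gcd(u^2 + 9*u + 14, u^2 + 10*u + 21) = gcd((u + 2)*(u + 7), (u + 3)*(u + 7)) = u + 7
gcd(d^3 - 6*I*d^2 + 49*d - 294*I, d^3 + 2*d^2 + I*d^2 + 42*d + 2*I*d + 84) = d^2 + I*d + 42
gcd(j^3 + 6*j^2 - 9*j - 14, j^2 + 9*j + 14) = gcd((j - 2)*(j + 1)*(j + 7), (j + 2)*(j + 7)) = j + 7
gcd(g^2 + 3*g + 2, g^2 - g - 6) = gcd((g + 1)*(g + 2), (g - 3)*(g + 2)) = g + 2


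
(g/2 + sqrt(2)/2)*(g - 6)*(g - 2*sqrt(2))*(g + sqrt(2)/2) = g^4/2 - 3*g^3 - sqrt(2)*g^3/4 - 5*g^2/2 + 3*sqrt(2)*g^2/2 - sqrt(2)*g + 15*g + 6*sqrt(2)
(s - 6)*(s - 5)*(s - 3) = s^3 - 14*s^2 + 63*s - 90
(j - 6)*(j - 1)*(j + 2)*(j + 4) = j^4 - j^3 - 28*j^2 - 20*j + 48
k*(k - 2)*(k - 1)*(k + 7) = k^4 + 4*k^3 - 19*k^2 + 14*k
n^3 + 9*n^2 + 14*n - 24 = (n - 1)*(n + 4)*(n + 6)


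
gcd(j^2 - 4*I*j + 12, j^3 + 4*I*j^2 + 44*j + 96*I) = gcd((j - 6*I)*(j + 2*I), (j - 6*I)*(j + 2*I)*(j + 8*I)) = j^2 - 4*I*j + 12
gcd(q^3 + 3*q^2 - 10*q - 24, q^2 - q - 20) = q + 4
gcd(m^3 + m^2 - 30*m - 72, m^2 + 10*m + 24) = m + 4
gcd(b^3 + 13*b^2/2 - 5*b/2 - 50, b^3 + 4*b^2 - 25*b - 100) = b^2 + 9*b + 20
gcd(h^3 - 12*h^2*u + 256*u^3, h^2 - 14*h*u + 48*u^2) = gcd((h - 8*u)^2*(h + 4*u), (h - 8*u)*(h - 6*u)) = -h + 8*u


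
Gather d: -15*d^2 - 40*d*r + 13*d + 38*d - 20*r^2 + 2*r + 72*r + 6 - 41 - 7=-15*d^2 + d*(51 - 40*r) - 20*r^2 + 74*r - 42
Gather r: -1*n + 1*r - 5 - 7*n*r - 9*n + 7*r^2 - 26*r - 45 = -10*n + 7*r^2 + r*(-7*n - 25) - 50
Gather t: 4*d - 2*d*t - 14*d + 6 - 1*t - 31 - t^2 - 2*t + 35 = -10*d - t^2 + t*(-2*d - 3) + 10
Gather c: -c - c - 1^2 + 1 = -2*c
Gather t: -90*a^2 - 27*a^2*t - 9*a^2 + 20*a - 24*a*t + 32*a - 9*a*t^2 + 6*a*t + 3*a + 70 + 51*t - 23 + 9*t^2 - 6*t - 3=-99*a^2 + 55*a + t^2*(9 - 9*a) + t*(-27*a^2 - 18*a + 45) + 44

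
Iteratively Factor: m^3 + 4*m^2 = (m)*(m^2 + 4*m) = m*(m + 4)*(m)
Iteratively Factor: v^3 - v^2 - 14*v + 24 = (v + 4)*(v^2 - 5*v + 6) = (v - 2)*(v + 4)*(v - 3)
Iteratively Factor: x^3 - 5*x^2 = (x)*(x^2 - 5*x) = x^2*(x - 5)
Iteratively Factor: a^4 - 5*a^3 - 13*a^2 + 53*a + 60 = (a - 5)*(a^3 - 13*a - 12) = (a - 5)*(a + 3)*(a^2 - 3*a - 4) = (a - 5)*(a + 1)*(a + 3)*(a - 4)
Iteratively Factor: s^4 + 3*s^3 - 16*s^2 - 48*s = (s + 4)*(s^3 - s^2 - 12*s) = (s + 3)*(s + 4)*(s^2 - 4*s) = (s - 4)*(s + 3)*(s + 4)*(s)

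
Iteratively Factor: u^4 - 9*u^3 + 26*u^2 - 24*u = (u - 2)*(u^3 - 7*u^2 + 12*u) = u*(u - 2)*(u^2 - 7*u + 12) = u*(u - 4)*(u - 2)*(u - 3)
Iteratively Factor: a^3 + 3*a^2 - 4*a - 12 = (a + 2)*(a^2 + a - 6) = (a - 2)*(a + 2)*(a + 3)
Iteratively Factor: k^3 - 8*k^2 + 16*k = (k - 4)*(k^2 - 4*k) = (k - 4)^2*(k)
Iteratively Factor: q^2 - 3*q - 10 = (q + 2)*(q - 5)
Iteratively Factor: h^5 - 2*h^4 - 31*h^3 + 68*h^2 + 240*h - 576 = (h + 4)*(h^4 - 6*h^3 - 7*h^2 + 96*h - 144) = (h - 3)*(h + 4)*(h^3 - 3*h^2 - 16*h + 48) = (h - 3)*(h + 4)^2*(h^2 - 7*h + 12) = (h - 4)*(h - 3)*(h + 4)^2*(h - 3)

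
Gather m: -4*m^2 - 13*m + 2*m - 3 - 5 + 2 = -4*m^2 - 11*m - 6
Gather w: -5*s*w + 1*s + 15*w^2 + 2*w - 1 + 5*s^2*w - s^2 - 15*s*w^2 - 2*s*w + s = -s^2 + 2*s + w^2*(15 - 15*s) + w*(5*s^2 - 7*s + 2) - 1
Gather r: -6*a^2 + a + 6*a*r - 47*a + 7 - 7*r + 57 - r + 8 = -6*a^2 - 46*a + r*(6*a - 8) + 72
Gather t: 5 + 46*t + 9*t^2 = 9*t^2 + 46*t + 5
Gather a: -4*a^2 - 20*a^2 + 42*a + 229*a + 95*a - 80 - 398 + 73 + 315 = -24*a^2 + 366*a - 90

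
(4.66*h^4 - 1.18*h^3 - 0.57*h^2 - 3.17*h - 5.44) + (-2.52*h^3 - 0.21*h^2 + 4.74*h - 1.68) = 4.66*h^4 - 3.7*h^3 - 0.78*h^2 + 1.57*h - 7.12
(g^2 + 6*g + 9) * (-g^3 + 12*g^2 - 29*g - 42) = -g^5 + 6*g^4 + 34*g^3 - 108*g^2 - 513*g - 378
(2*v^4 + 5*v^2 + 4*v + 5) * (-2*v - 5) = -4*v^5 - 10*v^4 - 10*v^3 - 33*v^2 - 30*v - 25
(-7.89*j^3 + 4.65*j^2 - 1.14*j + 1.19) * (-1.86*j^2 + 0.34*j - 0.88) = 14.6754*j^5 - 11.3316*j^4 + 10.6446*j^3 - 6.693*j^2 + 1.4078*j - 1.0472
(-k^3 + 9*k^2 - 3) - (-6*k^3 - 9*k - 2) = 5*k^3 + 9*k^2 + 9*k - 1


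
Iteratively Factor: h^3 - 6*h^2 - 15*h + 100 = (h - 5)*(h^2 - h - 20) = (h - 5)*(h + 4)*(h - 5)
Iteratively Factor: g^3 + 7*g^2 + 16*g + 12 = (g + 3)*(g^2 + 4*g + 4) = (g + 2)*(g + 3)*(g + 2)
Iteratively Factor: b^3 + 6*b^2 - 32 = (b - 2)*(b^2 + 8*b + 16) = (b - 2)*(b + 4)*(b + 4)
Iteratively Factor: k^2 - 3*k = (k - 3)*(k)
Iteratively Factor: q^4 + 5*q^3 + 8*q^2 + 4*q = (q + 1)*(q^3 + 4*q^2 + 4*q) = q*(q + 1)*(q^2 + 4*q + 4) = q*(q + 1)*(q + 2)*(q + 2)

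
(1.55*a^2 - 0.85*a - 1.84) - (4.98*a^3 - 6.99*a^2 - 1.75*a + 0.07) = -4.98*a^3 + 8.54*a^2 + 0.9*a - 1.91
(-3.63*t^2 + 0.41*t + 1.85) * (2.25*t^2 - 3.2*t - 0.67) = -8.1675*t^4 + 12.5385*t^3 + 5.2826*t^2 - 6.1947*t - 1.2395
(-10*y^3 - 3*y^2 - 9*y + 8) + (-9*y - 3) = -10*y^3 - 3*y^2 - 18*y + 5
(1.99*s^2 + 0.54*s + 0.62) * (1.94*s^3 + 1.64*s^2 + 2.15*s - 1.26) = 3.8606*s^5 + 4.3112*s^4 + 6.3669*s^3 - 0.3296*s^2 + 0.6526*s - 0.7812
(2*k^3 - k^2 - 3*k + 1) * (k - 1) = 2*k^4 - 3*k^3 - 2*k^2 + 4*k - 1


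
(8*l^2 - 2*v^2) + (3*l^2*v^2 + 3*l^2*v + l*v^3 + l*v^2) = 3*l^2*v^2 + 3*l^2*v + 8*l^2 + l*v^3 + l*v^2 - 2*v^2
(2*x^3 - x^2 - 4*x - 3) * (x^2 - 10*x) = 2*x^5 - 21*x^4 + 6*x^3 + 37*x^2 + 30*x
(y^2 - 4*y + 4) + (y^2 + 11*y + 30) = 2*y^2 + 7*y + 34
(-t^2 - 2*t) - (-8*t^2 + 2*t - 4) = 7*t^2 - 4*t + 4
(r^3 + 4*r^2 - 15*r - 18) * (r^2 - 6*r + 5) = r^5 - 2*r^4 - 34*r^3 + 92*r^2 + 33*r - 90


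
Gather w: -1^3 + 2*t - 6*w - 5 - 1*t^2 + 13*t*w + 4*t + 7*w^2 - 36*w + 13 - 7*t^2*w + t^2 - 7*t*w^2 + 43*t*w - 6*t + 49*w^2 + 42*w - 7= w^2*(56 - 7*t) + w*(-7*t^2 + 56*t)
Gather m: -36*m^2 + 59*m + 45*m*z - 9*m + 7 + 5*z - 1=-36*m^2 + m*(45*z + 50) + 5*z + 6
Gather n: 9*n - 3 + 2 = 9*n - 1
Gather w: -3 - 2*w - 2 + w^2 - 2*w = w^2 - 4*w - 5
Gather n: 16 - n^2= 16 - n^2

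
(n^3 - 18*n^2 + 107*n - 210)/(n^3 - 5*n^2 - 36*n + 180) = (n - 7)/(n + 6)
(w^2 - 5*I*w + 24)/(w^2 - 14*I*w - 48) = (w + 3*I)/(w - 6*I)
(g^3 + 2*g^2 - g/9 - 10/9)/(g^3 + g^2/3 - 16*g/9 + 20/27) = 3*(g + 1)/(3*g - 2)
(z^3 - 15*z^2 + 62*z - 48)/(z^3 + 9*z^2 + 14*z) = (z^3 - 15*z^2 + 62*z - 48)/(z*(z^2 + 9*z + 14))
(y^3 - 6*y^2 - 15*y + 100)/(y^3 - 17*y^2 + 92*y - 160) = (y^2 - y - 20)/(y^2 - 12*y + 32)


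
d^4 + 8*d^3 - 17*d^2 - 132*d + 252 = (d - 3)*(d - 2)*(d + 6)*(d + 7)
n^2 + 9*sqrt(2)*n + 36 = (n + 3*sqrt(2))*(n + 6*sqrt(2))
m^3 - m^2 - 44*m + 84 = (m - 6)*(m - 2)*(m + 7)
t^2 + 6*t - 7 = (t - 1)*(t + 7)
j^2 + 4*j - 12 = (j - 2)*(j + 6)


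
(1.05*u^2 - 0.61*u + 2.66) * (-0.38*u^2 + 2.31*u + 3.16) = -0.399*u^4 + 2.6573*u^3 + 0.8981*u^2 + 4.217*u + 8.4056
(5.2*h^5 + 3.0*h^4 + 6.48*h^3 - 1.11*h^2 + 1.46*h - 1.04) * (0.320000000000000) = 1.664*h^5 + 0.96*h^4 + 2.0736*h^3 - 0.3552*h^2 + 0.4672*h - 0.3328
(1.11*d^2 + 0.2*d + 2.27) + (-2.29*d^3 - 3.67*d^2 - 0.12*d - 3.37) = -2.29*d^3 - 2.56*d^2 + 0.08*d - 1.1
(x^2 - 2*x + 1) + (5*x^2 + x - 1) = 6*x^2 - x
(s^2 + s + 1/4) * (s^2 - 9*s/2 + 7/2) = s^4 - 7*s^3/2 - 3*s^2/4 + 19*s/8 + 7/8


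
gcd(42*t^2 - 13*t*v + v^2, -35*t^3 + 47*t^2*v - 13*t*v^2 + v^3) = 7*t - v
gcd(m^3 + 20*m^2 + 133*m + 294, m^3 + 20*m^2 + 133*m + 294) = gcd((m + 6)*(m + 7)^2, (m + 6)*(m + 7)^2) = m^3 + 20*m^2 + 133*m + 294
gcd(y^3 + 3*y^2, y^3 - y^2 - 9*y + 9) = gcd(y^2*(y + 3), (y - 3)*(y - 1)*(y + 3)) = y + 3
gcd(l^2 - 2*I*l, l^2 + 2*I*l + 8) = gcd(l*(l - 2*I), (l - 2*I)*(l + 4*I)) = l - 2*I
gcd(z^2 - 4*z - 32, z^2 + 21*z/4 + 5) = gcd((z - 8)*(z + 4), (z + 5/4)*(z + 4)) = z + 4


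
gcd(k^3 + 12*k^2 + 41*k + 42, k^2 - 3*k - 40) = 1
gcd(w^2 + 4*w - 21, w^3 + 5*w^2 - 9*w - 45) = w - 3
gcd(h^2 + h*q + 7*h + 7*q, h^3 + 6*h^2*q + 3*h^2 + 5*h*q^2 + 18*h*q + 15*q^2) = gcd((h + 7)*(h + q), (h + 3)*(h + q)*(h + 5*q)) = h + q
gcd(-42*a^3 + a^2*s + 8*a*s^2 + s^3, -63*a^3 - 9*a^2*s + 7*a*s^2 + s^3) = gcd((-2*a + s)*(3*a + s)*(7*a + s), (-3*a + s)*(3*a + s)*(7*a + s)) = 21*a^2 + 10*a*s + s^2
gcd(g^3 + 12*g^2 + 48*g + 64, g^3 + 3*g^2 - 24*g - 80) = g^2 + 8*g + 16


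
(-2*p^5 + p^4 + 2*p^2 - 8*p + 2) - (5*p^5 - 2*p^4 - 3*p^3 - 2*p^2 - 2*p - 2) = -7*p^5 + 3*p^4 + 3*p^3 + 4*p^2 - 6*p + 4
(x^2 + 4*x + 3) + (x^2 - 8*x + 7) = 2*x^2 - 4*x + 10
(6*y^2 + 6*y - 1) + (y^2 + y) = 7*y^2 + 7*y - 1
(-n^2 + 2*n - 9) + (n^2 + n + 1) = 3*n - 8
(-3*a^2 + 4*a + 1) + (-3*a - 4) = -3*a^2 + a - 3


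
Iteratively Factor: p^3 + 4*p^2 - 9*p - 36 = (p - 3)*(p^2 + 7*p + 12) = (p - 3)*(p + 3)*(p + 4)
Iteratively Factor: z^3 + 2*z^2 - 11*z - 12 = (z - 3)*(z^2 + 5*z + 4) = (z - 3)*(z + 1)*(z + 4)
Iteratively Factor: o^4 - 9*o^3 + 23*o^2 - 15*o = (o - 1)*(o^3 - 8*o^2 + 15*o) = (o - 5)*(o - 1)*(o^2 - 3*o) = o*(o - 5)*(o - 1)*(o - 3)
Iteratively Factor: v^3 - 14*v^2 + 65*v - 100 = (v - 5)*(v^2 - 9*v + 20) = (v - 5)*(v - 4)*(v - 5)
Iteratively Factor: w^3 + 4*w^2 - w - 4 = (w + 1)*(w^2 + 3*w - 4) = (w - 1)*(w + 1)*(w + 4)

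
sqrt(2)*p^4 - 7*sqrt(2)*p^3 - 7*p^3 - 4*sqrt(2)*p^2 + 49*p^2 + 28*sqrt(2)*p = p*(p - 7)*(p - 4*sqrt(2))*(sqrt(2)*p + 1)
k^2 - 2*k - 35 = (k - 7)*(k + 5)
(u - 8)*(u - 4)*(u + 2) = u^3 - 10*u^2 + 8*u + 64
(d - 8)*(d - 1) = d^2 - 9*d + 8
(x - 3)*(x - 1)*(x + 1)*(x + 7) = x^4 + 4*x^3 - 22*x^2 - 4*x + 21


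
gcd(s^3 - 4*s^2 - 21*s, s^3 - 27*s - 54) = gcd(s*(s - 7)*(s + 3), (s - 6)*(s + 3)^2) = s + 3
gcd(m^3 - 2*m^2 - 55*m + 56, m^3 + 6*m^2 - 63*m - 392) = m^2 - m - 56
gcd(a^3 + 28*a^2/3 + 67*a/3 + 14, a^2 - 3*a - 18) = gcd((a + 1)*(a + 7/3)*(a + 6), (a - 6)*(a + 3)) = 1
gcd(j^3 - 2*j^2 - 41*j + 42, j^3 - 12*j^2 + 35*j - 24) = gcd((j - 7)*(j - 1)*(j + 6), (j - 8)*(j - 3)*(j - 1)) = j - 1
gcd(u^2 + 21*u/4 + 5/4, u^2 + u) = 1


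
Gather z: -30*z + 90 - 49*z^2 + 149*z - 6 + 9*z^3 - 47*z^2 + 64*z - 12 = 9*z^3 - 96*z^2 + 183*z + 72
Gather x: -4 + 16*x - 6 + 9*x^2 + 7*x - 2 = 9*x^2 + 23*x - 12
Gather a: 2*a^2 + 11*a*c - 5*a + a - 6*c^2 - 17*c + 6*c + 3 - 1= 2*a^2 + a*(11*c - 4) - 6*c^2 - 11*c + 2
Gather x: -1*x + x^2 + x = x^2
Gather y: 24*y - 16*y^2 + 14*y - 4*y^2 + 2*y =-20*y^2 + 40*y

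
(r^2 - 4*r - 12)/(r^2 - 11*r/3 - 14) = 3*(r + 2)/(3*r + 7)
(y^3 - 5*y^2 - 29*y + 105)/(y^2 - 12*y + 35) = (y^2 + 2*y - 15)/(y - 5)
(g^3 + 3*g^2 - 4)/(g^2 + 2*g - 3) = (g^2 + 4*g + 4)/(g + 3)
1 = 1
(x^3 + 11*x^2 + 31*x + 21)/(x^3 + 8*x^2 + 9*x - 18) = (x^2 + 8*x + 7)/(x^2 + 5*x - 6)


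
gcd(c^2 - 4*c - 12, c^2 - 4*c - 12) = c^2 - 4*c - 12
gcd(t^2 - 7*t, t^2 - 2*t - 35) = t - 7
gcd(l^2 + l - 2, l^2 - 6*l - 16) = l + 2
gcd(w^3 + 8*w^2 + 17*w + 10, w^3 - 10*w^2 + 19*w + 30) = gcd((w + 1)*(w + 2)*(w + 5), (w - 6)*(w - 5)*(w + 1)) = w + 1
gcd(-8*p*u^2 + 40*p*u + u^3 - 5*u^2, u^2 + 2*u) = u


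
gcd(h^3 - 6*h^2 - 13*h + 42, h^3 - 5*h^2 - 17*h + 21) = h^2 - 4*h - 21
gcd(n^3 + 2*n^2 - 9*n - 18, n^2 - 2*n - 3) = n - 3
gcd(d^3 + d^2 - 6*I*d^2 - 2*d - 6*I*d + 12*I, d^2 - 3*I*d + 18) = d - 6*I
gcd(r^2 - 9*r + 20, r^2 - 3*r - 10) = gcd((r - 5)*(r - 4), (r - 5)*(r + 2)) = r - 5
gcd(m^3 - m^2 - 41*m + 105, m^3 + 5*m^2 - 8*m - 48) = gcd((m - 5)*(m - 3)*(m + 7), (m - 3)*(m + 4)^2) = m - 3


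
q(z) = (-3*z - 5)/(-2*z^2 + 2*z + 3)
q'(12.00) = -0.02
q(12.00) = 0.16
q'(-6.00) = -0.01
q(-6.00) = -0.16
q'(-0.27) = 1.11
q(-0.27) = -1.81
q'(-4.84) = -0.01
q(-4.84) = -0.18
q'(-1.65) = 0.54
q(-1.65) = 0.01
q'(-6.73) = -0.01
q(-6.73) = -0.15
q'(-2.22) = 0.12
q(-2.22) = -0.15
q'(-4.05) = -0.01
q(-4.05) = -0.19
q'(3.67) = -0.56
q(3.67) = 0.96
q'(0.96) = -2.51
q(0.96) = -2.56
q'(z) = (-3*z - 5)*(4*z - 2)/(-2*z^2 + 2*z + 3)^2 - 3/(-2*z^2 + 2*z + 3) = (-6*z^2 - 20*z + 1)/(4*z^4 - 8*z^3 - 8*z^2 + 12*z + 9)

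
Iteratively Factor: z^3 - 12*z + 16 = (z - 2)*(z^2 + 2*z - 8) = (z - 2)*(z + 4)*(z - 2)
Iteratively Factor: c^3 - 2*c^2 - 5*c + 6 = (c - 1)*(c^2 - c - 6) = (c - 3)*(c - 1)*(c + 2)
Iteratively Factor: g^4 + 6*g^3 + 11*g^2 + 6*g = (g + 3)*(g^3 + 3*g^2 + 2*g) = (g + 2)*(g + 3)*(g^2 + g) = g*(g + 2)*(g + 3)*(g + 1)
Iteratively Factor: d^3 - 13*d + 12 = (d - 1)*(d^2 + d - 12) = (d - 1)*(d + 4)*(d - 3)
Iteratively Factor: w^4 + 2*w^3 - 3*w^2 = (w - 1)*(w^3 + 3*w^2) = w*(w - 1)*(w^2 + 3*w) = w*(w - 1)*(w + 3)*(w)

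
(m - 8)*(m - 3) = m^2 - 11*m + 24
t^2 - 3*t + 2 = (t - 2)*(t - 1)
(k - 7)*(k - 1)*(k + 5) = k^3 - 3*k^2 - 33*k + 35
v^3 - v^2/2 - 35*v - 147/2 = (v - 7)*(v + 3)*(v + 7/2)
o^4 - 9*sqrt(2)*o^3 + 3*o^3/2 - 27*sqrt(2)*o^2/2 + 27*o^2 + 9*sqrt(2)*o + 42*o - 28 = (o - 1/2)*(o + 2)*(o - 7*sqrt(2))*(o - 2*sqrt(2))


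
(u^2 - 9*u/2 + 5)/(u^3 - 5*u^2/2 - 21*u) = (-2*u^2 + 9*u - 10)/(u*(-2*u^2 + 5*u + 42))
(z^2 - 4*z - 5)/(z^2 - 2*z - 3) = (z - 5)/(z - 3)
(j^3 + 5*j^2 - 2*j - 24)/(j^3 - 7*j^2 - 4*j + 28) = (j^2 + 7*j + 12)/(j^2 - 5*j - 14)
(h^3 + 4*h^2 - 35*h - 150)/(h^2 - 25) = (h^2 - h - 30)/(h - 5)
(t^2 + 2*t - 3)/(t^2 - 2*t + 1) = (t + 3)/(t - 1)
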